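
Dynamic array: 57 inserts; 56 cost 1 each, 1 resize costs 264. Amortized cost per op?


Formula: Amortized cost = Total cost / Operations
Total cost = (56 * 1) + (1 * 264)
Total cost = 56 + 264 = 320
Amortized = 320 / 57 = 5.614

5.614


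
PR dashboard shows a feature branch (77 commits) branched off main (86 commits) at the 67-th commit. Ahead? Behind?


Common ancestor: commit #67
feature commits after divergence: 77 - 67 = 10
main commits after divergence: 86 - 67 = 19
feature is 10 commits ahead of main
main is 19 commits ahead of feature

feature ahead: 10, main ahead: 19


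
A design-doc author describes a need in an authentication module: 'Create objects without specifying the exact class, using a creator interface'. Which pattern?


This matches the Factory Method pattern

Factory Method


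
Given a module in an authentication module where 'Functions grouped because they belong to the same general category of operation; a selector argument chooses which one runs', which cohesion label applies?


Reasoning: Grouped by category of activity, not by data or sequence
Type: Logical cohesion

Logical cohesion


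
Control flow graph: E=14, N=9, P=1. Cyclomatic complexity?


Formula: V(G) = E - N + 2P
V(G) = 14 - 9 + 2*1
V(G) = 5 + 2
V(G) = 7

7


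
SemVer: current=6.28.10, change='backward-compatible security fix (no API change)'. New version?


Current: 6.28.10
Change category: 'backward-compatible security fix (no API change)' → patch bump
SemVer rule: patch bump → increment PATCH (MAJOR and MINOR unchanged)
New: 6.28.11

6.28.11


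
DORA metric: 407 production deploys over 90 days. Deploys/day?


Formula: deployments per day = releases / days
= 407 / 90
= 4.522 deploys/day
(equivalently, 31.66 deploys/week)

4.522 deploys/day


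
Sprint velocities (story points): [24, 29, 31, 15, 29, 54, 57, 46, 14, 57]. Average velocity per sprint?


Formula: Avg velocity = Total points / Number of sprints
Points: [24, 29, 31, 15, 29, 54, 57, 46, 14, 57]
Sum = 24 + 29 + 31 + 15 + 29 + 54 + 57 + 46 + 14 + 57 = 356
Avg velocity = 356 / 10 = 35.6 points/sprint

35.6 points/sprint


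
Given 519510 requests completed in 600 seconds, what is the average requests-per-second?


Formula: throughput = requests / seconds
throughput = 519510 / 600
throughput = 865.85 requests/second

865.85 requests/second


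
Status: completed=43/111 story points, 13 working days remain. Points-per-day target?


Formula: Required rate = Remaining points / Days left
Remaining = 111 - 43 = 68 points
Required rate = 68 / 13 = 5.23 points/day

5.23 points/day


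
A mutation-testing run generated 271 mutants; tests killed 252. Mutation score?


Mutation score = killed / total * 100
Mutation score = 252 / 271 * 100
Mutation score = 92.99%

92.99%


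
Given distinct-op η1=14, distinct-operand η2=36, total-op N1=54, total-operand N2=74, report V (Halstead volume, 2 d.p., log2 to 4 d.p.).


Formula: V = N * log2(η), where N = N1 + N2 and η = η1 + η2
η = 14 + 36 = 50
N = 54 + 74 = 128
log2(50) ≈ 5.6439
V = 128 * 5.6439 = 722.42

722.42


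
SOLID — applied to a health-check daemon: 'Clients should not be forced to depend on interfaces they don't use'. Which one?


This describes the Interface Segregation Principle (ISP)

Interface Segregation Principle (ISP)


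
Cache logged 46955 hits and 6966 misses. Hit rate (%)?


Formula: hit rate = hits / (hits + misses) * 100
hit rate = 46955 / (46955 + 6966) * 100
hit rate = 46955 / 53921 * 100
hit rate = 87.08%

87.08%


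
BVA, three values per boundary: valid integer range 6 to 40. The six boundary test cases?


Range: [6, 40]
Boundaries: just below min, min, min+1, max-1, max, just above max
Values: [5, 6, 7, 39, 40, 41]

[5, 6, 7, 39, 40, 41]


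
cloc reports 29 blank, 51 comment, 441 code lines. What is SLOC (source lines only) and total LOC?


Total LOC = blank + comment + code
Total LOC = 29 + 51 + 441 = 521
SLOC (source only) = code = 441

Total LOC: 521, SLOC: 441


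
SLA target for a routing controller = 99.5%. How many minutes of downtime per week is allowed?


Formula: allowed downtime = period * (100 - SLA) / 100
Period (week) = 10080 minutes
Unavailability fraction = (100 - 99.5) / 100
Allowed downtime = 10080 * (100 - 99.5) / 100
Allowed downtime = 50.4 minutes

50.4 minutes


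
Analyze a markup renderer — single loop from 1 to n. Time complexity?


Reasoning: one pass through n items
Complexity: O(n)

O(n)


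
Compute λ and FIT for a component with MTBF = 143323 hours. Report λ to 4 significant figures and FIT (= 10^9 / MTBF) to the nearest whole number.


Formula: λ = 1 / MTBF; FIT = λ × 1e9 = 1e9 / MTBF
λ = 1 / 143323 ≈ 6.977e-06 failures/hour
FIT = 1e9 / 143323 ≈ 6977 failures per 1e9 hours (nearest whole number)

λ = 6.977e-06 /h, FIT = 6977


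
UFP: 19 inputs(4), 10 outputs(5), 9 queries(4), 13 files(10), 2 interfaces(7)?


UFP = EI*4 + EO*5 + EQ*4 + ILF*10 + EIF*7
UFP = 19*4 + 10*5 + 9*4 + 13*10 + 2*7
UFP = 76 + 50 + 36 + 130 + 14
UFP = 306

306


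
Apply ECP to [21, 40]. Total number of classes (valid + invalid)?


Valid range: [21, 40]
Class 1: x < 21 — invalid
Class 2: 21 ≤ x ≤ 40 — valid
Class 3: x > 40 — invalid
Total equivalence classes: 3

3 equivalence classes


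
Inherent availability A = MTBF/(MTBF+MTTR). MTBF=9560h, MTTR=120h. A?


Availability = MTBF / (MTBF + MTTR)
Availability = 9560 / (9560 + 120)
Availability = 9560 / 9680
Availability = 98.7603%

98.7603%


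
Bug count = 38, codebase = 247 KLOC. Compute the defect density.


Defect density = defects / KLOC
Defect density = 38 / 247
Defect density = 0.154 defects/KLOC

0.154 defects/KLOC


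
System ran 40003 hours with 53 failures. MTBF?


Formula: MTBF = Total operating time / Number of failures
MTBF = 40003 / 53
MTBF = 754.77 hours

754.77 hours


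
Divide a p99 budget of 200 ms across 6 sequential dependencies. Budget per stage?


Formula: per_stage = total_budget / stages
per_stage = 200 / 6
per_stage = 33.33 ms

33.33 ms


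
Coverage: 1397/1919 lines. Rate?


Coverage = covered / total * 100
Coverage = 1397 / 1919 * 100
Coverage = 72.8%

72.8%


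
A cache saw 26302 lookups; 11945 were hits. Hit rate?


Formula: hit rate = hits / (hits + misses) * 100
hit rate = 11945 / (11945 + 14357) * 100
hit rate = 11945 / 26302 * 100
hit rate = 45.41%

45.41%


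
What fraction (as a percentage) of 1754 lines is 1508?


Coverage = covered / total * 100
Coverage = 1508 / 1754 * 100
Coverage = 85.97%

85.97%


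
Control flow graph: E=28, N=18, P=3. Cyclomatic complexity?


Formula: V(G) = E - N + 2P
V(G) = 28 - 18 + 2*3
V(G) = 10 + 6
V(G) = 16

16


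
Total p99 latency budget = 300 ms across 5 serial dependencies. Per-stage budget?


Formula: per_stage = total_budget / stages
per_stage = 300 / 5
per_stage = 60.0 ms

60.0 ms


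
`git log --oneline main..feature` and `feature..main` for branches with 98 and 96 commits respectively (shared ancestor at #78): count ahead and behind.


Common ancestor: commit #78
feature commits after divergence: 98 - 78 = 20
main commits after divergence: 96 - 78 = 18
feature is 20 commits ahead of main
main is 18 commits ahead of feature

feature ahead: 20, main ahead: 18


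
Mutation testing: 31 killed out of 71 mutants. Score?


Mutation score = killed / total * 100
Mutation score = 31 / 71 * 100
Mutation score = 43.66%

43.66%


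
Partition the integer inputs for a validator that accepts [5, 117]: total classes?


Valid range: [5, 117]
Class 1: x < 5 — invalid
Class 2: 5 ≤ x ≤ 117 — valid
Class 3: x > 117 — invalid
Total equivalence classes: 3

3 equivalence classes


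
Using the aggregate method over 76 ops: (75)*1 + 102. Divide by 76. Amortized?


Formula: Amortized cost = Total cost / Operations
Total cost = (75 * 1) + (1 * 102)
Total cost = 75 + 102 = 177
Amortized = 177 / 76 = 2.3289

2.3289


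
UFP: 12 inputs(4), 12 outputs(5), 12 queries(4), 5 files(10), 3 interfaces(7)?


UFP = EI*4 + EO*5 + EQ*4 + ILF*10 + EIF*7
UFP = 12*4 + 12*5 + 12*4 + 5*10 + 3*7
UFP = 48 + 60 + 48 + 50 + 21
UFP = 227

227


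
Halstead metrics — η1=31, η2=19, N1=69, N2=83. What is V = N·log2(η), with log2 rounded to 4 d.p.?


Formula: V = N * log2(η), where N = N1 + N2 and η = η1 + η2
η = 31 + 19 = 50
N = 69 + 83 = 152
log2(50) ≈ 5.6439
V = 152 * 5.6439 = 857.87

857.87


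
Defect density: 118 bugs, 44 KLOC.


Defect density = defects / KLOC
Defect density = 118 / 44
Defect density = 2.682 defects/KLOC

2.682 defects/KLOC


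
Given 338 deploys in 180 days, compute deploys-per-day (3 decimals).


Formula: deployments per day = releases / days
= 338 / 180
= 1.878 deploys/day
(equivalently, 13.14 deploys/week)

1.878 deploys/day


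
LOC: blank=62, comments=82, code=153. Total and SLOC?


Total LOC = blank + comment + code
Total LOC = 62 + 82 + 153 = 297
SLOC (source only) = code = 153

Total LOC: 297, SLOC: 153


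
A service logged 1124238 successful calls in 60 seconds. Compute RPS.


Formula: throughput = requests / seconds
throughput = 1124238 / 60
throughput = 18737.3 requests/second

18737.3 requests/second


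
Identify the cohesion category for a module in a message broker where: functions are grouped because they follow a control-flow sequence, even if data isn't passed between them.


Reasoning: Grouped by order of execution within a routine, not by data flow
Type: Procedural cohesion

Procedural cohesion


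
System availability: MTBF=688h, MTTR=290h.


Availability = MTBF / (MTBF + MTTR)
Availability = 688 / (688 + 290)
Availability = 688 / 978
Availability = 70.3476%

70.3476%


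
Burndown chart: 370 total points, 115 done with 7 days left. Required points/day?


Formula: Required rate = Remaining points / Days left
Remaining = 370 - 115 = 255 points
Required rate = 255 / 7 = 36.43 points/day

36.43 points/day


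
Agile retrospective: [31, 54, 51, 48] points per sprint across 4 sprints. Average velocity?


Formula: Avg velocity = Total points / Number of sprints
Points: [31, 54, 51, 48]
Sum = 31 + 54 + 51 + 48 = 184
Avg velocity = 184 / 4 = 46.0 points/sprint

46.0 points/sprint


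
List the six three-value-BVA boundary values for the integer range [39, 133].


Range: [39, 133]
Boundaries: just below min, min, min+1, max-1, max, just above max
Values: [38, 39, 40, 132, 133, 134]

[38, 39, 40, 132, 133, 134]


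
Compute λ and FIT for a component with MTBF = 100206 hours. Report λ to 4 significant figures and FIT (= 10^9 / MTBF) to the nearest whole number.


Formula: λ = 1 / MTBF; FIT = λ × 1e9 = 1e9 / MTBF
λ = 1 / 100206 ≈ 9.979e-06 failures/hour
FIT = 1e9 / 100206 ≈ 9979 failures per 1e9 hours (nearest whole number)

λ = 9.979e-06 /h, FIT = 9979


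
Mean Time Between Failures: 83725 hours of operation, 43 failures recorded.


Formula: MTBF = Total operating time / Number of failures
MTBF = 83725 / 43
MTBF = 1947.09 hours

1947.09 hours


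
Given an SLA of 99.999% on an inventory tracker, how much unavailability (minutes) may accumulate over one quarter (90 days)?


Formula: allowed downtime = period * (100 - SLA) / 100
Period (quarter (90 days)) = 129600 minutes
Unavailability fraction = (100 - 99.999) / 100
Allowed downtime = 129600 * (100 - 99.999) / 100
Allowed downtime = 1.296 minutes

1.296 minutes


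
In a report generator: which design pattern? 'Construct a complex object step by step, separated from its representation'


This matches the Builder pattern

Builder


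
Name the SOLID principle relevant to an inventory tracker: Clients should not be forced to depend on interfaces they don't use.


This describes the Interface Segregation Principle (ISP)

Interface Segregation Principle (ISP)


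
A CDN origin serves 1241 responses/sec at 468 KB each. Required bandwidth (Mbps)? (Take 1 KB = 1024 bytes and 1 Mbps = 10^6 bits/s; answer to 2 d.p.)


Formula: Mbps = payload_bytes * RPS * 8 / 1e6
Payload per request = 468 KB = 468 * 1024 = 479232 bytes
Total bytes/sec = 479232 * 1241 = 594726912
Total bits/sec = 594726912 * 8 = 4757815296
Mbps = 4757815296 / 1e6 = 4757.82

4757.82 Mbps


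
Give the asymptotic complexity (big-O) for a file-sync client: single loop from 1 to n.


Reasoning: one pass through n items
Complexity: O(n)

O(n)


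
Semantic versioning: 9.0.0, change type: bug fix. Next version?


Current: 9.0.0
Change category: 'bug fix' → patch bump
SemVer rule: patch bump → increment PATCH (MAJOR and MINOR unchanged)
New: 9.0.1

9.0.1


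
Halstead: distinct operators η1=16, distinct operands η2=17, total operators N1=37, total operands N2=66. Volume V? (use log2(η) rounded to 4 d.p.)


Formula: V = N * log2(η), where N = N1 + N2 and η = η1 + η2
η = 16 + 17 = 33
N = 37 + 66 = 103
log2(33) ≈ 5.0444
V = 103 * 5.0444 = 519.57

519.57


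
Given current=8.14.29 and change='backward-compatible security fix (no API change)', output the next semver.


Current: 8.14.29
Change category: 'backward-compatible security fix (no API change)' → patch bump
SemVer rule: patch bump → increment PATCH (MAJOR and MINOR unchanged)
New: 8.14.30

8.14.30


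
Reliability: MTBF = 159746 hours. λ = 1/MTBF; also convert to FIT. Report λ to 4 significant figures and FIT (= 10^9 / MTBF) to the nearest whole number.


Formula: λ = 1 / MTBF; FIT = λ × 1e9 = 1e9 / MTBF
λ = 1 / 159746 ≈ 6.260e-06 failures/hour
FIT = 1e9 / 159746 ≈ 6260 failures per 1e9 hours (nearest whole number)

λ = 6.260e-06 /h, FIT = 6260


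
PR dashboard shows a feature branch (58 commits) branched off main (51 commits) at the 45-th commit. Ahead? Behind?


Common ancestor: commit #45
feature commits after divergence: 58 - 45 = 13
main commits after divergence: 51 - 45 = 6
feature is 13 commits ahead of main
main is 6 commits ahead of feature

feature ahead: 13, main ahead: 6


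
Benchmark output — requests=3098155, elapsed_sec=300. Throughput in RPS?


Formula: throughput = requests / seconds
throughput = 3098155 / 300
throughput = 10327.18 requests/second

10327.18 requests/second


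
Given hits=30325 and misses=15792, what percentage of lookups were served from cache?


Formula: hit rate = hits / (hits + misses) * 100
hit rate = 30325 / (30325 + 15792) * 100
hit rate = 30325 / 46117 * 100
hit rate = 65.76%

65.76%


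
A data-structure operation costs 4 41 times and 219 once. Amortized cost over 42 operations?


Formula: Amortized cost = Total cost / Operations
Total cost = (41 * 4) + (1 * 219)
Total cost = 164 + 219 = 383
Amortized = 383 / 42 = 9.119

9.119


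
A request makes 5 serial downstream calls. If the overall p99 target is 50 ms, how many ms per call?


Formula: per_stage = total_budget / stages
per_stage = 50 / 5
per_stage = 10.0 ms

10.0 ms


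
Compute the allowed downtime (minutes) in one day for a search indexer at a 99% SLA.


Formula: allowed downtime = period * (100 - SLA) / 100
Period (day) = 1440 minutes
Unavailability fraction = (100 - 99.0) / 100
Allowed downtime = 1440 * (100 - 99.0) / 100
Allowed downtime = 14.4 minutes

14.4 minutes


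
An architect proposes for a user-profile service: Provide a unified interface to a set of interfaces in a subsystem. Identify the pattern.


This matches the Facade pattern

Facade


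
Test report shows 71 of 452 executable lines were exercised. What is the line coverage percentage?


Coverage = covered / total * 100
Coverage = 71 / 452 * 100
Coverage = 15.71%

15.71%


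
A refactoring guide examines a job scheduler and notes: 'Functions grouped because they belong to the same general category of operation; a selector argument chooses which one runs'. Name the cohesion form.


Reasoning: Grouped by category of activity, not by data or sequence
Type: Logical cohesion

Logical cohesion


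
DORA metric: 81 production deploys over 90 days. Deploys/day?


Formula: deployments per day = releases / days
= 81 / 90
= 0.9 deploys/day
(equivalently, 6.3 deploys/week)

0.9 deploys/day


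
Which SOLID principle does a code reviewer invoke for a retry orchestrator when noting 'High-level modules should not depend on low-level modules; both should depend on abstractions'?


This describes the Dependency Inversion Principle (DIP)

Dependency Inversion Principle (DIP)


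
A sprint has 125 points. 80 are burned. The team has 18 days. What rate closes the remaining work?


Formula: Required rate = Remaining points / Days left
Remaining = 125 - 80 = 45 points
Required rate = 45 / 18 = 2.5 points/day

2.5 points/day


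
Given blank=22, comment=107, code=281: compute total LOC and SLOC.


Total LOC = blank + comment + code
Total LOC = 22 + 107 + 281 = 410
SLOC (source only) = code = 281

Total LOC: 410, SLOC: 281


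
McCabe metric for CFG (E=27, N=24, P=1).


Formula: V(G) = E - N + 2P
V(G) = 27 - 24 + 2*1
V(G) = 3 + 2
V(G) = 5

5


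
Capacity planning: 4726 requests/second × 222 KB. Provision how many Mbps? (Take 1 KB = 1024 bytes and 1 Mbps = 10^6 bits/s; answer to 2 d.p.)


Formula: Mbps = payload_bytes * RPS * 8 / 1e6
Payload per request = 222 KB = 222 * 1024 = 227328 bytes
Total bytes/sec = 227328 * 4726 = 1074352128
Total bits/sec = 1074352128 * 8 = 8594817024
Mbps = 8594817024 / 1e6 = 8594.82

8594.82 Mbps


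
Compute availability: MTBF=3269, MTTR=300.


Availability = MTBF / (MTBF + MTTR)
Availability = 3269 / (3269 + 300)
Availability = 3269 / 3569
Availability = 91.5943%

91.5943%


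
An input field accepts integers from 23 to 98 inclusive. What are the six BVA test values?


Range: [23, 98]
Boundaries: just below min, min, min+1, max-1, max, just above max
Values: [22, 23, 24, 97, 98, 99]

[22, 23, 24, 97, 98, 99]


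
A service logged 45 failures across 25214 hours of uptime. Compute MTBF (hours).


Formula: MTBF = Total operating time / Number of failures
MTBF = 25214 / 45
MTBF = 560.31 hours

560.31 hours


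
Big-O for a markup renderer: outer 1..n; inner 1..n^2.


Reasoning: n times n^2
Complexity: O(n^3)

O(n^3)


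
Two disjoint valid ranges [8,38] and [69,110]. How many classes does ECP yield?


Valid ranges: [8,38] and [69,110]
Class 1: x < 8 — invalid
Class 2: 8 ≤ x ≤ 38 — valid
Class 3: 38 < x < 69 — invalid (gap between ranges)
Class 4: 69 ≤ x ≤ 110 — valid
Class 5: x > 110 — invalid
Total equivalence classes: 5

5 equivalence classes


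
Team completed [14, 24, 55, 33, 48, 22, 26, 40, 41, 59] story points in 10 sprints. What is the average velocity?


Formula: Avg velocity = Total points / Number of sprints
Points: [14, 24, 55, 33, 48, 22, 26, 40, 41, 59]
Sum = 14 + 24 + 55 + 33 + 48 + 22 + 26 + 40 + 41 + 59 = 362
Avg velocity = 362 / 10 = 36.2 points/sprint

36.2 points/sprint


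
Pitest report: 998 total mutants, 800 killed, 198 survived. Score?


Mutation score = killed / total * 100
Mutation score = 800 / 998 * 100
Mutation score = 80.16%

80.16%


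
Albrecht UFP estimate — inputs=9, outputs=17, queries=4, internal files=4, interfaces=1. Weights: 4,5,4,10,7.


UFP = EI*4 + EO*5 + EQ*4 + ILF*10 + EIF*7
UFP = 9*4 + 17*5 + 4*4 + 4*10 + 1*7
UFP = 36 + 85 + 16 + 40 + 7
UFP = 184

184


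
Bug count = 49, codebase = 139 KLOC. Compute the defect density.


Defect density = defects / KLOC
Defect density = 49 / 139
Defect density = 0.353 defects/KLOC

0.353 defects/KLOC


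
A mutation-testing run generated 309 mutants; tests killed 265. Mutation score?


Mutation score = killed / total * 100
Mutation score = 265 / 309 * 100
Mutation score = 85.76%

85.76%


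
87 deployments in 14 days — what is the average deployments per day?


Formula: deployments per day = releases / days
= 87 / 14
= 6.214 deploys/day
(equivalently, 43.5 deploys/week)

6.214 deploys/day


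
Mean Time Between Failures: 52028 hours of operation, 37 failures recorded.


Formula: MTBF = Total operating time / Number of failures
MTBF = 52028 / 37
MTBF = 1406.16 hours

1406.16 hours


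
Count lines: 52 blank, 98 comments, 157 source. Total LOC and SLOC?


Total LOC = blank + comment + code
Total LOC = 52 + 98 + 157 = 307
SLOC (source only) = code = 157

Total LOC: 307, SLOC: 157


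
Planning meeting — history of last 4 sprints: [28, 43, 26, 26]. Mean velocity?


Formula: Avg velocity = Total points / Number of sprints
Points: [28, 43, 26, 26]
Sum = 28 + 43 + 26 + 26 = 123
Avg velocity = 123 / 4 = 30.75 points/sprint

30.75 points/sprint


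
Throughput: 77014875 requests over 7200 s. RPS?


Formula: throughput = requests / seconds
throughput = 77014875 / 7200
throughput = 10696.51 requests/second

10696.51 requests/second


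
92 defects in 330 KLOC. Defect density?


Defect density = defects / KLOC
Defect density = 92 / 330
Defect density = 0.279 defects/KLOC

0.279 defects/KLOC


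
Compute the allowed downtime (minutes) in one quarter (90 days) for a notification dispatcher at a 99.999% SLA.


Formula: allowed downtime = period * (100 - SLA) / 100
Period (quarter (90 days)) = 129600 minutes
Unavailability fraction = (100 - 99.999) / 100
Allowed downtime = 129600 * (100 - 99.999) / 100
Allowed downtime = 1.296 minutes

1.296 minutes


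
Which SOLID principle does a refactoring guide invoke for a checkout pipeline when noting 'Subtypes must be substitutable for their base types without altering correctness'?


This describes the Liskov Substitution Principle (LSP)

Liskov Substitution Principle (LSP)


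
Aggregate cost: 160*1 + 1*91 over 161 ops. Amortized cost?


Formula: Amortized cost = Total cost / Operations
Total cost = (160 * 1) + (1 * 91)
Total cost = 160 + 91 = 251
Amortized = 251 / 161 = 1.559

1.559


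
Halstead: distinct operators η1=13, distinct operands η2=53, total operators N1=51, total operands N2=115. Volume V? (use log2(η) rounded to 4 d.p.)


Formula: V = N * log2(η), where N = N1 + N2 and η = η1 + η2
η = 13 + 53 = 66
N = 51 + 115 = 166
log2(66) ≈ 6.0444
V = 166 * 6.0444 = 1003.37

1003.37


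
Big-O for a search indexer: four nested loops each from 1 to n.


Reasoning: four levels of nesting
Complexity: O(n^4)

O(n^4)


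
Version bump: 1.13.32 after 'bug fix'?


Current: 1.13.32
Change category: 'bug fix' → patch bump
SemVer rule: patch bump → increment PATCH (MAJOR and MINOR unchanged)
New: 1.13.33

1.13.33


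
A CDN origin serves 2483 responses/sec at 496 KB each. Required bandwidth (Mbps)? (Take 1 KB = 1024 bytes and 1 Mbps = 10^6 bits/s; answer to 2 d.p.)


Formula: Mbps = payload_bytes * RPS * 8 / 1e6
Payload per request = 496 KB = 496 * 1024 = 507904 bytes
Total bytes/sec = 507904 * 2483 = 1261125632
Total bits/sec = 1261125632 * 8 = 10089005056
Mbps = 10089005056 / 1e6 = 10089.01

10089.01 Mbps


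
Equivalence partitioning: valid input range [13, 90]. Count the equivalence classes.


Valid range: [13, 90]
Class 1: x < 13 — invalid
Class 2: 13 ≤ x ≤ 90 — valid
Class 3: x > 90 — invalid
Total equivalence classes: 3

3 equivalence classes


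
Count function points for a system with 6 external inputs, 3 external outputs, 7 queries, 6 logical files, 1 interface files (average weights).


UFP = EI*4 + EO*5 + EQ*4 + ILF*10 + EIF*7
UFP = 6*4 + 3*5 + 7*4 + 6*10 + 1*7
UFP = 24 + 15 + 28 + 60 + 7
UFP = 134

134


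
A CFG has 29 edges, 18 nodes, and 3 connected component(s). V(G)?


Formula: V(G) = E - N + 2P
V(G) = 29 - 18 + 2*3
V(G) = 11 + 6
V(G) = 17

17


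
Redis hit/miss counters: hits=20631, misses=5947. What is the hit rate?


Formula: hit rate = hits / (hits + misses) * 100
hit rate = 20631 / (20631 + 5947) * 100
hit rate = 20631 / 26578 * 100
hit rate = 77.62%

77.62%


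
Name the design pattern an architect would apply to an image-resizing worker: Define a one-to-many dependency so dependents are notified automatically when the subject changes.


This matches the Observer pattern

Observer


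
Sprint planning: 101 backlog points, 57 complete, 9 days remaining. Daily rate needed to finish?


Formula: Required rate = Remaining points / Days left
Remaining = 101 - 57 = 44 points
Required rate = 44 / 9 = 4.89 points/day

4.89 points/day


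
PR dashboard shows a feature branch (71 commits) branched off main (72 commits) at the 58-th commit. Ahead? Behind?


Common ancestor: commit #58
feature commits after divergence: 71 - 58 = 13
main commits after divergence: 72 - 58 = 14
feature is 13 commits ahead of main
main is 14 commits ahead of feature

feature ahead: 13, main ahead: 14


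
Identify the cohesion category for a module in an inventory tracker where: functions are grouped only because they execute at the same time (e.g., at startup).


Reasoning: Related by timing only
Type: Temporal cohesion

Temporal cohesion


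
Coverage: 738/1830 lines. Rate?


Coverage = covered / total * 100
Coverage = 738 / 1830 * 100
Coverage = 40.33%

40.33%


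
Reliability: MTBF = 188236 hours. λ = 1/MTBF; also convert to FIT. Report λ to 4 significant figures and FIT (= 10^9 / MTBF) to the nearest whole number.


Formula: λ = 1 / MTBF; FIT = λ × 1e9 = 1e9 / MTBF
λ = 1 / 188236 ≈ 5.312e-06 failures/hour
FIT = 1e9 / 188236 ≈ 5312 failures per 1e9 hours (nearest whole number)

λ = 5.312e-06 /h, FIT = 5312


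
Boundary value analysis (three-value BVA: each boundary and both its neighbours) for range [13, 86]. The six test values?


Range: [13, 86]
Boundaries: just below min, min, min+1, max-1, max, just above max
Values: [12, 13, 14, 85, 86, 87]

[12, 13, 14, 85, 86, 87]


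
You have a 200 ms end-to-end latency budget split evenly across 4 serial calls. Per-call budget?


Formula: per_stage = total_budget / stages
per_stage = 200 / 4
per_stage = 50.0 ms

50.0 ms


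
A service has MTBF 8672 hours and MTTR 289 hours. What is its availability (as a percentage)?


Availability = MTBF / (MTBF + MTTR)
Availability = 8672 / (8672 + 289)
Availability = 8672 / 8961
Availability = 96.7749%

96.7749%


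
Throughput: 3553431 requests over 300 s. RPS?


Formula: throughput = requests / seconds
throughput = 3553431 / 300
throughput = 11844.77 requests/second

11844.77 requests/second


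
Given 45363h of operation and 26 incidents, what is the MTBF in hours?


Formula: MTBF = Total operating time / Number of failures
MTBF = 45363 / 26
MTBF = 1744.73 hours

1744.73 hours


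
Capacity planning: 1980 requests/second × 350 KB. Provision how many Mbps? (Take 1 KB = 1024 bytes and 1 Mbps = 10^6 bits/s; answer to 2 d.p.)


Formula: Mbps = payload_bytes * RPS * 8 / 1e6
Payload per request = 350 KB = 350 * 1024 = 358400 bytes
Total bytes/sec = 358400 * 1980 = 709632000
Total bits/sec = 709632000 * 8 = 5677056000
Mbps = 5677056000 / 1e6 = 5677.06

5677.06 Mbps


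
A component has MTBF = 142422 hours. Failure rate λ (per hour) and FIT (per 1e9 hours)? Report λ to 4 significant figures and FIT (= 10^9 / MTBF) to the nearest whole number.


Formula: λ = 1 / MTBF; FIT = λ × 1e9 = 1e9 / MTBF
λ = 1 / 142422 ≈ 7.021e-06 failures/hour
FIT = 1e9 / 142422 ≈ 7021 failures per 1e9 hours (nearest whole number)

λ = 7.021e-06 /h, FIT = 7021


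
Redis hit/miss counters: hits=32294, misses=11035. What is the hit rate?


Formula: hit rate = hits / (hits + misses) * 100
hit rate = 32294 / (32294 + 11035) * 100
hit rate = 32294 / 43329 * 100
hit rate = 74.53%

74.53%


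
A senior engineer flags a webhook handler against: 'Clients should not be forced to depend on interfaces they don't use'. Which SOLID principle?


This describes the Interface Segregation Principle (ISP)

Interface Segregation Principle (ISP)


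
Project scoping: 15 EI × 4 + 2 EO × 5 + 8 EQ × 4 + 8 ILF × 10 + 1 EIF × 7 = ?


UFP = EI*4 + EO*5 + EQ*4 + ILF*10 + EIF*7
UFP = 15*4 + 2*5 + 8*4 + 8*10 + 1*7
UFP = 60 + 10 + 32 + 80 + 7
UFP = 189

189


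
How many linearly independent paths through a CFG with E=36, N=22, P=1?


Formula: V(G) = E - N + 2P
V(G) = 36 - 22 + 2*1
V(G) = 14 + 2
V(G) = 16

16


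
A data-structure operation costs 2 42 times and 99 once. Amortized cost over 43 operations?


Formula: Amortized cost = Total cost / Operations
Total cost = (42 * 2) + (1 * 99)
Total cost = 84 + 99 = 183
Amortized = 183 / 43 = 4.2558

4.2558


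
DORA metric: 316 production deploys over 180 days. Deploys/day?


Formula: deployments per day = releases / days
= 316 / 180
= 1.756 deploys/day
(equivalently, 12.29 deploys/week)

1.756 deploys/day


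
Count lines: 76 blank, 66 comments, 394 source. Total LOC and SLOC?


Total LOC = blank + comment + code
Total LOC = 76 + 66 + 394 = 536
SLOC (source only) = code = 394

Total LOC: 536, SLOC: 394


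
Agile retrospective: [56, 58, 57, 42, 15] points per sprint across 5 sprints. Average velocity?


Formula: Avg velocity = Total points / Number of sprints
Points: [56, 58, 57, 42, 15]
Sum = 56 + 58 + 57 + 42 + 15 = 228
Avg velocity = 228 / 5 = 45.6 points/sprint

45.6 points/sprint


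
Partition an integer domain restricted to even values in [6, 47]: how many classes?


Constraint: even integers in [6, 47]
Class 1: x < 6 — out-of-range invalid
Class 2: x in [6,47] but odd — wrong type invalid
Class 3: x in [6,47] and even — valid
Class 4: x > 47 — out-of-range invalid
Total equivalence classes: 4

4 equivalence classes


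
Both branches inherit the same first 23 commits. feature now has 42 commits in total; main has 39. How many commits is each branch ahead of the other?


Common ancestor: commit #23
feature commits after divergence: 42 - 23 = 19
main commits after divergence: 39 - 23 = 16
feature is 19 commits ahead of main
main is 16 commits ahead of feature

feature ahead: 19, main ahead: 16


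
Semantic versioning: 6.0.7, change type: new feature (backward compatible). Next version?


Current: 6.0.7
Change category: 'new feature (backward compatible)' → minor bump
SemVer rule: minor bump → increment MINOR, reset PATCH to 0 (MAJOR unchanged)
New: 6.1.0

6.1.0


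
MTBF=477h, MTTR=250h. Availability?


Availability = MTBF / (MTBF + MTTR)
Availability = 477 / (477 + 250)
Availability = 477 / 727
Availability = 65.6121%

65.6121%


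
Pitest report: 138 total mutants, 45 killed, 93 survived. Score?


Mutation score = killed / total * 100
Mutation score = 45 / 138 * 100
Mutation score = 32.61%

32.61%


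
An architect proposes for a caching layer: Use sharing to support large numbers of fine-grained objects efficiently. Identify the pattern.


This matches the Flyweight pattern

Flyweight


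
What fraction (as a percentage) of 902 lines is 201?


Coverage = covered / total * 100
Coverage = 201 / 902 * 100
Coverage = 22.28%

22.28%


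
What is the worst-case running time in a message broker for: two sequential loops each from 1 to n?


Reasoning: sequential dominates: O(n) + O(n) = O(n)
Complexity: O(n)

O(n)


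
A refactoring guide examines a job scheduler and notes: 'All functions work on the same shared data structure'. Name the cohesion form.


Reasoning: Functions share data
Type: Communicational cohesion

Communicational cohesion


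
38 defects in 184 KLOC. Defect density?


Defect density = defects / KLOC
Defect density = 38 / 184
Defect density = 0.207 defects/KLOC

0.207 defects/KLOC


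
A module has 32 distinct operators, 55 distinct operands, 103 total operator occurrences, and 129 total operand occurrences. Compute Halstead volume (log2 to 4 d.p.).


Formula: V = N * log2(η), where N = N1 + N2 and η = η1 + η2
η = 32 + 55 = 87
N = 103 + 129 = 232
log2(87) ≈ 6.4429
V = 232 * 6.4429 = 1494.75

1494.75


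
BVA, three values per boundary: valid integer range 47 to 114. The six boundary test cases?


Range: [47, 114]
Boundaries: just below min, min, min+1, max-1, max, just above max
Values: [46, 47, 48, 113, 114, 115]

[46, 47, 48, 113, 114, 115]


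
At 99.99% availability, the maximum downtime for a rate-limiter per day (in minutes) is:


Formula: allowed downtime = period * (100 - SLA) / 100
Period (day) = 1440 minutes
Unavailability fraction = (100 - 99.99) / 100
Allowed downtime = 1440 * (100 - 99.99) / 100
Allowed downtime = 0.144 minutes

0.144 minutes


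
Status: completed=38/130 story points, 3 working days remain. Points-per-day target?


Formula: Required rate = Remaining points / Days left
Remaining = 130 - 38 = 92 points
Required rate = 92 / 3 = 30.67 points/day

30.67 points/day


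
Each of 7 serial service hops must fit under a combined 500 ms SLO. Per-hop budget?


Formula: per_stage = total_budget / stages
per_stage = 500 / 7
per_stage = 71.43 ms

71.43 ms


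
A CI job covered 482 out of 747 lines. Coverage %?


Coverage = covered / total * 100
Coverage = 482 / 747 * 100
Coverage = 64.52%

64.52%


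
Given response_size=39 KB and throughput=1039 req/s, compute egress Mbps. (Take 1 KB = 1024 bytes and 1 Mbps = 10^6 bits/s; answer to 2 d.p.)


Formula: Mbps = payload_bytes * RPS * 8 / 1e6
Payload per request = 39 KB = 39 * 1024 = 39936 bytes
Total bytes/sec = 39936 * 1039 = 41493504
Total bits/sec = 41493504 * 8 = 331948032
Mbps = 331948032 / 1e6 = 331.95

331.95 Mbps


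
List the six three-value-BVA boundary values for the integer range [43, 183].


Range: [43, 183]
Boundaries: just below min, min, min+1, max-1, max, just above max
Values: [42, 43, 44, 182, 183, 184]

[42, 43, 44, 182, 183, 184]


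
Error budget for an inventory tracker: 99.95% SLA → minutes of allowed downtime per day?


Formula: allowed downtime = period * (100 - SLA) / 100
Period (day) = 1440 minutes
Unavailability fraction = (100 - 99.95) / 100
Allowed downtime = 1440 * (100 - 99.95) / 100
Allowed downtime = 0.72 minutes

0.72 minutes


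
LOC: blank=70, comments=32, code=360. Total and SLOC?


Total LOC = blank + comment + code
Total LOC = 70 + 32 + 360 = 462
SLOC (source only) = code = 360

Total LOC: 462, SLOC: 360


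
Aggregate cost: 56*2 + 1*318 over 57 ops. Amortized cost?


Formula: Amortized cost = Total cost / Operations
Total cost = (56 * 2) + (1 * 318)
Total cost = 112 + 318 = 430
Amortized = 430 / 57 = 7.5439

7.5439


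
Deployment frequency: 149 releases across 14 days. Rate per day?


Formula: deployments per day = releases / days
= 149 / 14
= 10.643 deploys/day
(equivalently, 74.5 deploys/week)

10.643 deploys/day


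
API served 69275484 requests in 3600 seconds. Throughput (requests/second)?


Formula: throughput = requests / seconds
throughput = 69275484 / 3600
throughput = 19243.19 requests/second

19243.19 requests/second


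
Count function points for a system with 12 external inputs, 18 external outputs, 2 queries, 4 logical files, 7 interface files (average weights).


UFP = EI*4 + EO*5 + EQ*4 + ILF*10 + EIF*7
UFP = 12*4 + 18*5 + 2*4 + 4*10 + 7*7
UFP = 48 + 90 + 8 + 40 + 49
UFP = 235

235


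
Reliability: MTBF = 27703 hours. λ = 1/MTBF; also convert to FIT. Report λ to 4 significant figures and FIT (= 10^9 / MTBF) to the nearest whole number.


Formula: λ = 1 / MTBF; FIT = λ × 1e9 = 1e9 / MTBF
λ = 1 / 27703 ≈ 3.610e-05 failures/hour
FIT = 1e9 / 27703 ≈ 36097 failures per 1e9 hours (nearest whole number)

λ = 3.610e-05 /h, FIT = 36097


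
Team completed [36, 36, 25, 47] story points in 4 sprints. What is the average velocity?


Formula: Avg velocity = Total points / Number of sprints
Points: [36, 36, 25, 47]
Sum = 36 + 36 + 25 + 47 = 144
Avg velocity = 144 / 4 = 36.0 points/sprint

36.0 points/sprint


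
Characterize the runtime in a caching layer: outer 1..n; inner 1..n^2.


Reasoning: n times n^2
Complexity: O(n^3)

O(n^3)


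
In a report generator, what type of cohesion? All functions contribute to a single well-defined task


Reasoning: Best: single purpose
Type: Functional cohesion

Functional cohesion


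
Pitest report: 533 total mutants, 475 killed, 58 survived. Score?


Mutation score = killed / total * 100
Mutation score = 475 / 533 * 100
Mutation score = 89.12%

89.12%


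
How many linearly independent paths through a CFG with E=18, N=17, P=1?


Formula: V(G) = E - N + 2P
V(G) = 18 - 17 + 2*1
V(G) = 1 + 2
V(G) = 3

3


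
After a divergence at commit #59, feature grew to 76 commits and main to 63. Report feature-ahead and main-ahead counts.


Common ancestor: commit #59
feature commits after divergence: 76 - 59 = 17
main commits after divergence: 63 - 59 = 4
feature is 17 commits ahead of main
main is 4 commits ahead of feature

feature ahead: 17, main ahead: 4


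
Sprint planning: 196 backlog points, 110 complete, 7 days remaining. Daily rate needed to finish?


Formula: Required rate = Remaining points / Days left
Remaining = 196 - 110 = 86 points
Required rate = 86 / 7 = 12.29 points/day

12.29 points/day


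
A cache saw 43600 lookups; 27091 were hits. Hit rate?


Formula: hit rate = hits / (hits + misses) * 100
hit rate = 27091 / (27091 + 16509) * 100
hit rate = 27091 / 43600 * 100
hit rate = 62.14%

62.14%


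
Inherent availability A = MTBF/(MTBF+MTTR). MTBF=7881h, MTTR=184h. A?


Availability = MTBF / (MTBF + MTTR)
Availability = 7881 / (7881 + 184)
Availability = 7881 / 8065
Availability = 97.7185%

97.7185%


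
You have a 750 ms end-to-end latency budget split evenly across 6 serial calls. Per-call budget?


Formula: per_stage = total_budget / stages
per_stage = 750 / 6
per_stage = 125.0 ms

125.0 ms


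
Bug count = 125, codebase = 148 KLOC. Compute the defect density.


Defect density = defects / KLOC
Defect density = 125 / 148
Defect density = 0.845 defects/KLOC

0.845 defects/KLOC


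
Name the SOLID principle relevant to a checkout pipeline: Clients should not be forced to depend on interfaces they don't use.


This describes the Interface Segregation Principle (ISP)

Interface Segregation Principle (ISP)


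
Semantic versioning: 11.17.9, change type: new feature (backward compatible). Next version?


Current: 11.17.9
Change category: 'new feature (backward compatible)' → minor bump
SemVer rule: minor bump → increment MINOR, reset PATCH to 0 (MAJOR unchanged)
New: 11.18.0

11.18.0


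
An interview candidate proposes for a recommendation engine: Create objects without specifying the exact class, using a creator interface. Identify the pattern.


This matches the Factory Method pattern

Factory Method


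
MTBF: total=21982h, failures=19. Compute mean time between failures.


Formula: MTBF = Total operating time / Number of failures
MTBF = 21982 / 19
MTBF = 1156.95 hours

1156.95 hours


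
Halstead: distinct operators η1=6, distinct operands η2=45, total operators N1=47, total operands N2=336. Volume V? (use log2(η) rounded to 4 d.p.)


Formula: V = N * log2(η), where N = N1 + N2 and η = η1 + η2
η = 6 + 45 = 51
N = 47 + 336 = 383
log2(51) ≈ 5.6724
V = 383 * 5.6724 = 2172.53

2172.53


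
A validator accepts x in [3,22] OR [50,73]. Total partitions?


Valid ranges: [3,22] and [50,73]
Class 1: x < 3 — invalid
Class 2: 3 ≤ x ≤ 22 — valid
Class 3: 22 < x < 50 — invalid (gap between ranges)
Class 4: 50 ≤ x ≤ 73 — valid
Class 5: x > 73 — invalid
Total equivalence classes: 5

5 equivalence classes


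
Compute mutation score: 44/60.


Mutation score = killed / total * 100
Mutation score = 44 / 60 * 100
Mutation score = 73.33%

73.33%


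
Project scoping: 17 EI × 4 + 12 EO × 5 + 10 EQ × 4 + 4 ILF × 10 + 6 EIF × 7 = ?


UFP = EI*4 + EO*5 + EQ*4 + ILF*10 + EIF*7
UFP = 17*4 + 12*5 + 10*4 + 4*10 + 6*7
UFP = 68 + 60 + 40 + 40 + 42
UFP = 250

250
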